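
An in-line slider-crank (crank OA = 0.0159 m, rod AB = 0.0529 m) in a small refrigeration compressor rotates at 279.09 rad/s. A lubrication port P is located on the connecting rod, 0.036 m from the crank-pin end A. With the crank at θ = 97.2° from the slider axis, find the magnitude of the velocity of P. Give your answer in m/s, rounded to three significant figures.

ω = 279.1 rad/s.  Crank-pin speed |V_A| = rω = 4.4375 m/s, perpendicular to OA.
Rod angle: sinφ = −(r/L) sinθ ⇒ φ = -17.349°; ω_rod = −rω cosθ/√(L²−r²sin²θ) = +11.015 rad/s.
V_P = V_A + ω_rod × AP, with AP = 0.036 m along the rod.
Components: V_Px = −rω sinθ − a·ω_rod·sinφ = -4.2843 m/s;  V_Py = rω cosθ + a·ω_rod·cosφ = -0.17768 m/s.
|V_P| = √(V_Px² + V_Py²) = 4.288 m/s.

4.29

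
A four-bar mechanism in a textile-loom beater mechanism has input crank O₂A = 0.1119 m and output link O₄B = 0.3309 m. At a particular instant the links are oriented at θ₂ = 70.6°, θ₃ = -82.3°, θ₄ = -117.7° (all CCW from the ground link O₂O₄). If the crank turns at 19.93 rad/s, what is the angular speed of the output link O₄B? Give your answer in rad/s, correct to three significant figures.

5.30

ω₂ = 19.93 rad/s
Differentiating the loop-closure r₂e^{iθ₂}+r₃e^{iθ₃}=r₁+r₄e^{iθ₄} gives r₂ω₂e^{iθ₂}+r₃ω₃e^{iθ₃}=r₄ω₄e^{iθ₄}.
Eliminating the other unknown: ω₄ = r₂ω₂ sin(θ₂−θ₃) / [r₄ sin(θ₄−θ₃)].
Numerator sine = +0.45554; denominator sine = -0.57928.
Result = 0.1119·19.93·(+0.45554) / (0.3309·(-0.57928)) = -5.3001 rad/s; magnitude 5.3001 rad/s.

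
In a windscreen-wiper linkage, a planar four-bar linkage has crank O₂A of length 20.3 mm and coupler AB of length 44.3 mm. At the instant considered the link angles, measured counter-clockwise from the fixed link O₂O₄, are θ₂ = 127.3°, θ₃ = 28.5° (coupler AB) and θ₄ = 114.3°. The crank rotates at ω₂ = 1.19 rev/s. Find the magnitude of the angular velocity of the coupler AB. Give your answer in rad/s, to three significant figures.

0.773

ω₂ = 7.477 rad/s (from 1.19 rev/s).
Differentiating the loop-closure r₂e^{iθ₂}+r₃e^{iθ₃}=r₁+r₄e^{iθ₄} gives r₂ω₂e^{iθ₂}+r₃ω₃e^{iθ₃}=r₄ω₄e^{iθ₄}.
Eliminating the other unknown: ω₃ = r₂ω₂ sin(θ₄−θ₂) / [r₃ sin(θ₃−θ₄)].
Numerator sine = -0.22495; denominator sine = -0.99731.
Result = 0.0203·7.477·(-0.22495) / (0.0443·(-0.99731)) = +0.77281 rad/s; magnitude 0.77281 rad/s.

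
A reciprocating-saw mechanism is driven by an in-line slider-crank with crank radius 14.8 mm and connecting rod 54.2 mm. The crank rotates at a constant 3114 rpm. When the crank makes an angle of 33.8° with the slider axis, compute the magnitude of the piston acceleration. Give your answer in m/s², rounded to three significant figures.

ω = 2π·3114/60 = 326.1 rad/s
x(θ) = r cosθ + √(L² − r² sin²θ); with ω constant, a = ω²·d²x/dθ².
d²x/dθ² = −r cosθ − r²(cos2θ)/√u − r⁴ sin²2θ/(4u^{3/2}),  u = L² − r² sin²θ = 0.00286985 m².
Substituting r = 0.0148 m, L = 0.0542 m, θ = 33.8°: d²x/dθ² = -0.013923 m.
a = ω²·d²x/dθ² = (326.1)²·(-0.013923) = -1480.6 m/s²;  |a| = 1480.6 m/s².

1480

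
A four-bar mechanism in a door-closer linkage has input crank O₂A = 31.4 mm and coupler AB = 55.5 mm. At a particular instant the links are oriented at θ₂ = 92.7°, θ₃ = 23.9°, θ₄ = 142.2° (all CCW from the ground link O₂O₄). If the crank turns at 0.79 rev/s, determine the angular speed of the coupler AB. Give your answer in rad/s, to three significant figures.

ω₂ = 4.964 rad/s (from 0.79 rev/s).
Differentiating the loop-closure r₂e^{iθ₂}+r₃e^{iθ₃}=r₁+r₄e^{iθ₄} gives r₂ω₂e^{iθ₂}+r₃ω₃e^{iθ₃}=r₄ω₄e^{iθ₄}.
Eliminating the other unknown: ω₃ = r₂ω₂ sin(θ₄−θ₂) / [r₃ sin(θ₃−θ₄)].
Numerator sine = +0.76041; denominator sine = -0.88048.
Result = 0.0314·4.964·(+0.76041) / (0.0555·(-0.88048)) = -2.4253 rad/s; magnitude 2.4253 rad/s.

2.43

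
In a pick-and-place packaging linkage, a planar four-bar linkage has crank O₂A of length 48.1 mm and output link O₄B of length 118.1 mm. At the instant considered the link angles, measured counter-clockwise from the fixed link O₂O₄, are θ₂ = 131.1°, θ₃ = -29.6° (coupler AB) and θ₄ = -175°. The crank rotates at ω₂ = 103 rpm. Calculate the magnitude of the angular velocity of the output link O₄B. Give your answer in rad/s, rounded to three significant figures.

2.56

ω₂ = 10.79 rad/s (from 103 rpm).
Differentiating the loop-closure r₂e^{iθ₂}+r₃e^{iθ₃}=r₁+r₄e^{iθ₄} gives r₂ω₂e^{iθ₂}+r₃ω₃e^{iθ₃}=r₄ω₄e^{iθ₄}.
Eliminating the other unknown: ω₄ = r₂ω₂ sin(θ₂−θ₃) / [r₄ sin(θ₄−θ₃)].
Numerator sine = +0.33051; denominator sine = -0.56784.
Result = 0.0481·10.79·(+0.33051) / (0.1181·(-0.56784)) = -2.557 rad/s; magnitude 2.557 rad/s.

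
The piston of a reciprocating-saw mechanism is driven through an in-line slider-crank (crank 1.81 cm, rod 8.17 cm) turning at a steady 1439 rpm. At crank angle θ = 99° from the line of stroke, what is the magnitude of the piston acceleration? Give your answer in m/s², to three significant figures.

ω = 2π·1439/60 = 150.7 rad/s
x(θ) = r cosθ + √(L² − r² sin²θ); with ω constant, a = ω²·d²x/dθ².
d²x/dθ² = −r cosθ − r²(cos2θ)/√u − r⁴ sin²2θ/(4u^{3/2}),  u = L² − r² sin²θ = 0.0063553 m².
Substituting r = 0.0181 m, L = 0.0817 m, θ = 99°: d²x/dθ² = +0.0067348 m.
a = ω²·d²x/dθ² = (150.7)²·(+0.0067348) = +152.93 m/s²;  |a| = 152.93 m/s².

153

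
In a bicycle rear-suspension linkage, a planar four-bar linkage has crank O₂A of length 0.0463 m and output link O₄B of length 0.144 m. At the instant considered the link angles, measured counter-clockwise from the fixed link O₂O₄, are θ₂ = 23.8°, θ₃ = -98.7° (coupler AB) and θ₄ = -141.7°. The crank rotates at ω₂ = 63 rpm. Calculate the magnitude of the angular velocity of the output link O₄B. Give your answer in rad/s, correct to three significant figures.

2.62

ω₂ = 6.597 rad/s (from 63 rpm).
Differentiating the loop-closure r₂e^{iθ₂}+r₃e^{iθ₃}=r₁+r₄e^{iθ₄} gives r₂ω₂e^{iθ₂}+r₃ω₃e^{iθ₃}=r₄ω₄e^{iθ₄}.
Eliminating the other unknown: ω₄ = r₂ω₂ sin(θ₂−θ₃) / [r₄ sin(θ₄−θ₃)].
Numerator sine = +0.84339; denominator sine = -0.68200.
Result = 0.0463·6.597·(+0.84339) / (0.144·(-0.68200)) = -2.6232 rad/s; magnitude 2.6232 rad/s.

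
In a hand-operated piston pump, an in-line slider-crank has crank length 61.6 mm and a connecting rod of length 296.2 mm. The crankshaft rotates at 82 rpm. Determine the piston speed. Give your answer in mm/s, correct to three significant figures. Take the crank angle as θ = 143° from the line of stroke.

ω = 2π·82/60 = 8.587 rad/s
For an in-line slider-crank, x = r cosθ + √(L² − r² sin²θ), so v = −rω sinθ·[1 + r cosθ/√(L² − r² sin²θ)].
With r = 0.0616 m, L = 0.2962 m, θ = 143°: √(L² − r² sin²θ) = 0.29387 m.
v = −0.0616·8.587·0.60182·[1 + 0.0616·-0.79864/0.29387] = -0.26504 m/s.
|v| = 0.26504 m/s = 265.04 mm/s.

265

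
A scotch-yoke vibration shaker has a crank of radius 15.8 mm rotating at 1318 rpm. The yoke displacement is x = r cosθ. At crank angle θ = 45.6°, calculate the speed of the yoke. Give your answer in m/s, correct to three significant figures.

1.56

ω = 138 rad/s (from 1318 rpm).
x = r cosθ ⇒ ẋ = −rω sinθ.
|v| = rω|sinθ| = 0.0158·138·|sin 45.6°| = 1.5581 m/s.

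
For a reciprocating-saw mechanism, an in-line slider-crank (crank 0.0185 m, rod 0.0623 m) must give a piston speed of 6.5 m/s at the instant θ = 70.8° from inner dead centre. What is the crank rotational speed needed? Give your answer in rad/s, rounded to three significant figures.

338

For an in-line slider-crank, |v_piston| = rω|sinθ|·[1 + r cosθ/√(L² − r² sin²θ)].
With r = 0.0185 m, L = 0.0623 m, θ = 70.8°: the bracketed kinematic factor |dx/dθ| = 0.019248 m.
ω = v/|dx/dθ| = 6.5/0.019248 = 337.69 rad/s.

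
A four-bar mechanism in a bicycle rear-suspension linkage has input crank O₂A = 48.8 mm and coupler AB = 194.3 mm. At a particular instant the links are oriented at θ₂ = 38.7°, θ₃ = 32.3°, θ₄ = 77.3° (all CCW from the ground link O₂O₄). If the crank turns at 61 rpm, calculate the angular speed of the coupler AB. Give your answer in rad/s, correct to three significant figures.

1.42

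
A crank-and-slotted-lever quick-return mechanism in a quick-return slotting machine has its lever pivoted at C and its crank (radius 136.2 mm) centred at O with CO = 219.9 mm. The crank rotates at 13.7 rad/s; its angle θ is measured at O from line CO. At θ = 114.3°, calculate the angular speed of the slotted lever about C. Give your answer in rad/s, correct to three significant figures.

2.02

ω = 13.7 rad/s
Crank pin A relative to C: A = (d + r cosθ, r sinθ); lever angle φ = atan2(r sinθ, d + r cosθ).
Differentiating tanφ: φ̇ = rω(d cosθ + r)/(d² + r² + 2dr cosθ).
d² + r² + 2dr cosθ = |CA|² = 0.0422564 m²;  d cosθ + r = +0.045708 m.
|ω_lever| = |0.1362·13.7·+0.045708| / 0.0422564 = 2.0184 rad/s.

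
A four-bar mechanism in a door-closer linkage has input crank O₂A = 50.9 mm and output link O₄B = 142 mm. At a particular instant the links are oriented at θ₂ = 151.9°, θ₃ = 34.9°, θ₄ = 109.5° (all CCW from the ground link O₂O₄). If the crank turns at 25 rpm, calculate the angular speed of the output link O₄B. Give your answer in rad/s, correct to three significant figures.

ω₂ = 2.618 rad/s (from 25 rpm).
Differentiating the loop-closure r₂e^{iθ₂}+r₃e^{iθ₃}=r₁+r₄e^{iθ₄} gives r₂ω₂e^{iθ₂}+r₃ω₃e^{iθ₃}=r₄ω₄e^{iθ₄}.
Eliminating the other unknown: ω₄ = r₂ω₂ sin(θ₂−θ₃) / [r₄ sin(θ₄−θ₃)].
Numerator sine = +0.89101; denominator sine = +0.96410.
Result = 0.0509·2.618·(+0.89101) / (0.142·(+0.96410)) = +0.86728 rad/s; magnitude 0.86728 rad/s.

0.867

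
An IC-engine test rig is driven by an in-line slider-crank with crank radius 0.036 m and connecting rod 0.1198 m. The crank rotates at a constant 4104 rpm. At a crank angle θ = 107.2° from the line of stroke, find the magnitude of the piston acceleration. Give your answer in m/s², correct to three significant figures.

ω = 2π·4104/60 = 429.8 rad/s
x(θ) = r cosθ + √(L² − r² sin²θ); with ω constant, a = ω²·d²x/dθ².
d²x/dθ² = −r cosθ − r²(cos2θ)/√u − r⁴ sin²2θ/(4u^{3/2}),  u = L² − r² sin²θ = 0.0131694 m².
Substituting r = 0.036 m, L = 0.1198 m, θ = 107.2°: d²x/dθ² = +0.019875 m.
a = ω²·d²x/dθ² = (429.8)²·(+0.019875) = +3671 m/s²;  |a| = 3671 m/s².

3670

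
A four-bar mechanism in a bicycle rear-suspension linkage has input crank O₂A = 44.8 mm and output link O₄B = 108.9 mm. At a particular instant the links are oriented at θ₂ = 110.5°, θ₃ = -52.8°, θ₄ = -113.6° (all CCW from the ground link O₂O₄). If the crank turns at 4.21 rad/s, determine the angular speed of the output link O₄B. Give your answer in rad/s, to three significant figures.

ω₂ = 4.21 rad/s
Differentiating the loop-closure r₂e^{iθ₂}+r₃e^{iθ₃}=r₁+r₄e^{iθ₄} gives r₂ω₂e^{iθ₂}+r₃ω₃e^{iθ₃}=r₄ω₄e^{iθ₄}.
Eliminating the other unknown: ω₄ = r₂ω₂ sin(θ₂−θ₃) / [r₄ sin(θ₄−θ₃)].
Numerator sine = +0.28736; denominator sine = -0.87292.
Result = 0.0448·4.21·(+0.28736) / (0.1089·(-0.87292)) = -0.57014 rad/s; magnitude 0.57014 rad/s.

0.570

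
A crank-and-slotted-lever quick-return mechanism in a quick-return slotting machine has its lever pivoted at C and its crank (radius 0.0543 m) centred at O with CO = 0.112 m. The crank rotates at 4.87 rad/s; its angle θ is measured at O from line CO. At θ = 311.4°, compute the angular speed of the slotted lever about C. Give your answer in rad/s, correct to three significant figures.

1.44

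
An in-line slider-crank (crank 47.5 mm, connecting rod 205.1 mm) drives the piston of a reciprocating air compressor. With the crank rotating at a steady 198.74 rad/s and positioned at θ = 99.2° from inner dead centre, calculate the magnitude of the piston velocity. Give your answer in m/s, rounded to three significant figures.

8.96

ω = 198.7 rad/s
For an in-line slider-crank, x = r cosθ + √(L² − r² sin²θ), so v = −rω sinθ·[1 + r cosθ/√(L² − r² sin²θ)].
With r = 0.0475 m, L = 0.2051 m, θ = 99.2°: √(L² − r² sin²θ) = 0.19967 m.
v = −0.0475·198.7·0.98714·[1 + 0.0475·-0.15988/0.19967] = -8.9643 m/s.
|v| = 8.9643 m/s.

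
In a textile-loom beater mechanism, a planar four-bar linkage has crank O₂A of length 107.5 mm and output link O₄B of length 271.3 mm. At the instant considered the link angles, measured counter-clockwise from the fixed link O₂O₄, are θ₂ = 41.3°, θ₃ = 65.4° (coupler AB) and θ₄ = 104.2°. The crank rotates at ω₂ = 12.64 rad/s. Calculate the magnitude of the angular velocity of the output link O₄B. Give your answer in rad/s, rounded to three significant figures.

3.26

ω₂ = 12.64 rad/s
Differentiating the loop-closure r₂e^{iθ₂}+r₃e^{iθ₃}=r₁+r₄e^{iθ₄} gives r₂ω₂e^{iθ₂}+r₃ω₃e^{iθ₃}=r₄ω₄e^{iθ₄}.
Eliminating the other unknown: ω₄ = r₂ω₂ sin(θ₂−θ₃) / [r₄ sin(θ₄−θ₃)].
Numerator sine = -0.40833; denominator sine = +0.62660.
Result = 0.1075·12.64·(-0.40833) / (0.2713·(+0.62660)) = -3.2638 rad/s; magnitude 3.2638 rad/s.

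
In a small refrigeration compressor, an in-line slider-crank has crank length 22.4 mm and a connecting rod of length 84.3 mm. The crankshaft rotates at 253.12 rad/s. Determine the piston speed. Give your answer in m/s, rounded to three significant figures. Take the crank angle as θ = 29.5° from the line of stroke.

3.44

ω = 253.1 rad/s
For an in-line slider-crank, x = r cosθ + √(L² − r² sin²θ), so v = −rω sinθ·[1 + r cosθ/√(L² − r² sin²θ)].
With r = 0.0224 m, L = 0.0843 m, θ = 29.5°: √(L² − r² sin²θ) = 0.083575 m.
v = −0.0224·253.1·0.49242·[1 + 0.0224·0.87036/0.083575] = -3.4433 m/s.
|v| = 3.4433 m/s.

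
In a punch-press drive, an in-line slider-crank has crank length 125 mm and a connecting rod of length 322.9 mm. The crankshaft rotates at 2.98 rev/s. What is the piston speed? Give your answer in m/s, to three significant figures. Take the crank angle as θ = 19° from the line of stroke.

ω = 2π·2.98 = 18.72 rad/s
For an in-line slider-crank, x = r cosθ + √(L² − r² sin²θ), so v = −rω sinθ·[1 + r cosθ/√(L² − r² sin²θ)].
With r = 0.125 m, L = 0.3229 m, θ = 19°: √(L² − r² sin²θ) = 0.32033 m.
v = −0.125·18.72·0.32557·[1 + 0.125·0.94552/0.32033] = -1.0431 m/s.
|v| = 1.0431 m/s.

1.04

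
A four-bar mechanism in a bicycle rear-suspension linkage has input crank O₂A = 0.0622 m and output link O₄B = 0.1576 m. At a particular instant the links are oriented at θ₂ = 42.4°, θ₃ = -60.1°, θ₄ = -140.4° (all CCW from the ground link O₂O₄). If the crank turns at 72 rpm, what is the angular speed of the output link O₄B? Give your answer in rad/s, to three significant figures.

ω₂ = 7.54 rad/s (from 72 rpm).
Differentiating the loop-closure r₂e^{iθ₂}+r₃e^{iθ₃}=r₁+r₄e^{iθ₄} gives r₂ω₂e^{iθ₂}+r₃ω₃e^{iθ₃}=r₄ω₄e^{iθ₄}.
Eliminating the other unknown: ω₄ = r₂ω₂ sin(θ₂−θ₃) / [r₄ sin(θ₄−θ₃)].
Numerator sine = +0.97630; denominator sine = -0.98570.
Result = 0.0622·7.54·(+0.97630) / (0.1576·(-0.98570)) = -2.9473 rad/s; magnitude 2.9473 rad/s.

2.95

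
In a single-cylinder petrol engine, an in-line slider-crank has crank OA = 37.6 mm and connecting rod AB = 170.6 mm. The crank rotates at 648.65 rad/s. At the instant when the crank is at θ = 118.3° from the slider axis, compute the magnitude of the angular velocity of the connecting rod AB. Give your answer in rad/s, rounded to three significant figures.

69.1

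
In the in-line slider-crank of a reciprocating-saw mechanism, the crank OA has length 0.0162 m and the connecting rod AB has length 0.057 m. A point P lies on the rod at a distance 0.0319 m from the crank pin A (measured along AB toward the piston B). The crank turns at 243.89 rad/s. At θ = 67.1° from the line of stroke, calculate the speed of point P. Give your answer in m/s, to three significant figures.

3.93

ω = 243.9 rad/s.  Crank-pin speed |V_A| = rω = 3.951 m/s, perpendicular to OA.
Rod angle: sinφ = −(r/L) sinθ ⇒ φ = -15.178°; ω_rod = −rω cosθ/√(L²−r²sin²θ) = -27.947 rad/s.
V_P = V_A + ω_rod × AP, with AP = 0.0319 m along the rod.
Components: V_Px = −rω sinθ − a·ω_rod·sinφ = -3.873 m/s;  V_Py = rω cosθ + a·ω_rod·cosφ = +0.67701 m/s.
|V_P| = √(V_Px² + V_Py²) = 3.9318 m/s.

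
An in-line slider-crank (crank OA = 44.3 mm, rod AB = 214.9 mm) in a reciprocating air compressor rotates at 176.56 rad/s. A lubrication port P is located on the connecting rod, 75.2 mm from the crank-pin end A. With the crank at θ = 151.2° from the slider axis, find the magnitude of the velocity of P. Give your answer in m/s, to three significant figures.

ω = 176.6 rad/s.  Crank-pin speed |V_A| = rω = 7.8216 m/s, perpendicular to OA.
Rod angle: sinφ = −(r/L) sinθ ⇒ φ = -5.699°; ω_rod = −rω cosθ/√(L²−r²sin²θ) = +32.053 rad/s.
V_P = V_A + ω_rod × AP, with AP = 0.0752 m along the rod.
Components: V_Px = −rω sinθ − a·ω_rod·sinφ = -3.5287 m/s;  V_Py = rω cosθ + a·ω_rod·cosφ = -4.4557 m/s.
|V_P| = √(V_Px² + V_Py²) = 5.6837 m/s.

5.68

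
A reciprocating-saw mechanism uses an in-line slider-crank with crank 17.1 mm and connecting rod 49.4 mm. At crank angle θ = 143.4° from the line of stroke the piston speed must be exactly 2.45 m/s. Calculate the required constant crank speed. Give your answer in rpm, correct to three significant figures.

3200

For an in-line slider-crank, |v_piston| = rω|sinθ|·[1 + r cosθ/√(L² − r² sin²θ)].
With r = 0.0171 m, L = 0.0494 m, θ = 143.4°: the bracketed kinematic factor |dx/dθ| = 0.0072998 m.
ω = v/|dx/dθ| = 2.45/0.0072998 = 335.63 rad/s.
N = 60ω/(2π) = 3205 rpm.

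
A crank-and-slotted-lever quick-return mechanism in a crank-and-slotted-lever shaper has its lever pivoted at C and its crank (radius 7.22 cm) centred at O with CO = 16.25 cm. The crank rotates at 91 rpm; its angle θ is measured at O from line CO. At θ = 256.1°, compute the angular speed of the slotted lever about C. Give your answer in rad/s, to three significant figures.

ω = 9.529 rad/s (from 91 rpm).
Crank pin A relative to C: A = (d + r cosθ, r sinθ); lever angle φ = atan2(r sinθ, d + r cosθ).
Differentiating tanφ: φ̇ = rω(d cosθ + r)/(d² + r² + 2dr cosθ).
d² + r² + 2dr cosθ = |CA|² = 0.0259821 m²;  d cosθ + r = +0.033163 m.
|ω_lever| = |0.0722·9.529·+0.033163| / 0.0259821 = 0.87818 rad/s.

0.878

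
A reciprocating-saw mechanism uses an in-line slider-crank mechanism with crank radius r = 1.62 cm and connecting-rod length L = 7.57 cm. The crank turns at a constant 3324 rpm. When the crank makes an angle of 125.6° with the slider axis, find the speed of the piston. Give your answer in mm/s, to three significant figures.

ω = 2π·3324/60 = 348.1 rad/s
For an in-line slider-crank, x = r cosθ + √(L² − r² sin²θ), so v = −rω sinθ·[1 + r cosθ/√(L² − r² sin²θ)].
With r = 0.0162 m, L = 0.0757 m, θ = 125.6°: √(L² − r² sin²θ) = 0.074545 m.
v = −0.0162·348.1·0.81310·[1 + 0.0162·-0.58212/0.074545] = -4.0051 m/s.
|v| = 4.0051 m/s = 4005.1 mm/s.

4010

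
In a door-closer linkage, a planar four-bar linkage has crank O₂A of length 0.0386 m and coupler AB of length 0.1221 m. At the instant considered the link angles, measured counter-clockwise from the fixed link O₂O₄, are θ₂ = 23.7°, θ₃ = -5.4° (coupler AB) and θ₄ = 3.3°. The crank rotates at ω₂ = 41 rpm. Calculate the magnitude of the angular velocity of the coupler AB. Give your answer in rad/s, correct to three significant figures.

3.13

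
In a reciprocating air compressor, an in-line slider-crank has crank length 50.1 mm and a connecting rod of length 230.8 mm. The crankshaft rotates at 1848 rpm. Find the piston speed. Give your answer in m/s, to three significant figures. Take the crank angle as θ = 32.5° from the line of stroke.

6.17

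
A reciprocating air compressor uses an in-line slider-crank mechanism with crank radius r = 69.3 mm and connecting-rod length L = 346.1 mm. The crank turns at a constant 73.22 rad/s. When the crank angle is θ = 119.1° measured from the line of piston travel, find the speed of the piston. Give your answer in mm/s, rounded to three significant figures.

4000

ω = 73.22 rad/s
For an in-line slider-crank, x = r cosθ + √(L² − r² sin²θ), so v = −rω sinθ·[1 + r cosθ/√(L² − r² sin²θ)].
With r = 0.0693 m, L = 0.3461 m, θ = 119.1°: √(L² − r² sin²θ) = 0.34076 m.
v = −0.0693·73.22·0.87377·[1 + 0.0693·-0.48634/0.34076] = -3.9951 m/s.
|v| = 3.9951 m/s = 3995.1 mm/s.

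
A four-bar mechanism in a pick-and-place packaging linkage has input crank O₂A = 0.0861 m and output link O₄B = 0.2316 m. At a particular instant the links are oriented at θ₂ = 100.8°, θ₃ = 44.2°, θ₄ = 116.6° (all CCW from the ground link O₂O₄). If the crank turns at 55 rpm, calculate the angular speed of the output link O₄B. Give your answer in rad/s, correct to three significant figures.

1.88

ω₂ = 5.76 rad/s (from 55 rpm).
Differentiating the loop-closure r₂e^{iθ₂}+r₃e^{iθ₃}=r₁+r₄e^{iθ₄} gives r₂ω₂e^{iθ₂}+r₃ω₃e^{iθ₃}=r₄ω₄e^{iθ₄}.
Eliminating the other unknown: ω₄ = r₂ω₂ sin(θ₂−θ₃) / [r₄ sin(θ₄−θ₃)].
Numerator sine = +0.83485; denominator sine = +0.95319.
Result = 0.0861·5.76·(+0.83485) / (0.2316·(+0.95319)) = +1.8754 rad/s; magnitude 1.8754 rad/s.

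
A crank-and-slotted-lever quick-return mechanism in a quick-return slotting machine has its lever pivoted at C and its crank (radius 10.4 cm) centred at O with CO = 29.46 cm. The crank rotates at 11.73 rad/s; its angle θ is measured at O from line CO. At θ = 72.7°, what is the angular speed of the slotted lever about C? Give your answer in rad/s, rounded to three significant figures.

2.02

ω = 11.73 rad/s
Crank pin A relative to C: A = (d + r cosθ, r sinθ); lever angle φ = atan2(r sinθ, d + r cosθ).
Differentiating tanφ: φ̇ = rω(d cosθ + r)/(d² + r² + 2dr cosθ).
d² + r² + 2dr cosθ = |CA|² = 0.115827 m²;  d cosθ + r = +0.19161 m.
|ω_lever| = |0.104·11.73·+0.19161| / 0.115827 = 2.018 rad/s.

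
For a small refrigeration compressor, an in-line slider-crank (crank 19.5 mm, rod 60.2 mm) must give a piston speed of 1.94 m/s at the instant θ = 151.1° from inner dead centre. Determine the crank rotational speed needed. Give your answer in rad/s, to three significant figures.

For an in-line slider-crank, |v_piston| = rω|sinθ|·[1 + r cosθ/√(L² − r² sin²θ)].
With r = 0.0195 m, L = 0.0602 m, θ = 151.1°: the bracketed kinematic factor |dx/dθ| = 0.0067182 m.
ω = v/|dx/dθ| = 1.94/0.0067182 = 288.77 rad/s.

289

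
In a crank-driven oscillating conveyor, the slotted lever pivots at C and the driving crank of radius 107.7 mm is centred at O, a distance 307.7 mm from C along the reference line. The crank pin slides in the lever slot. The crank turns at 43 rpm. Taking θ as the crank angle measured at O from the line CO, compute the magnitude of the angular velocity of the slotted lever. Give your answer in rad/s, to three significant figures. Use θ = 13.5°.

ω = 4.503 rad/s (from 43 rpm).
Crank pin A relative to C: A = (d + r cosθ, r sinθ); lever angle φ = atan2(r sinθ, d + r cosθ).
Differentiating tanφ: φ̇ = rω(d cosθ + r)/(d² + r² + 2dr cosθ).
d² + r² + 2dr cosθ = |CA|² = 0.170726 m²;  d cosθ + r = +0.4069 m.
|ω_lever| = |0.1077·4.503·+0.4069| / 0.170726 = 1.1558 rad/s.

1.16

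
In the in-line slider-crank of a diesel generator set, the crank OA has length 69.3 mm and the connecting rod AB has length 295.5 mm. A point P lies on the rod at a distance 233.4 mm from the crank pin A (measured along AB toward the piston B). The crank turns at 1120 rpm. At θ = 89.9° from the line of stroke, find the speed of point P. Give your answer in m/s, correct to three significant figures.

ω = 117.3 rad/s.  Crank-pin speed |V_A| = rω = 8.1279 m/s, perpendicular to OA.
Rod angle: sinφ = −(r/L) sinθ ⇒ φ = -13.563°; ω_rod = −rω cosθ/√(L²−r²sin²θ) = -0.049384 rad/s.
V_P = V_A + ω_rod × AP, with AP = 0.2334 m along the rod.
Components: V_Px = −rω sinθ − a·ω_rod·sinφ = -8.1306 m/s;  V_Py = rω cosθ + a·ω_rod·cosφ = +0.0029812 m/s.
|V_P| = √(V_Px² + V_Py²) = 8.1306 m/s.

8.13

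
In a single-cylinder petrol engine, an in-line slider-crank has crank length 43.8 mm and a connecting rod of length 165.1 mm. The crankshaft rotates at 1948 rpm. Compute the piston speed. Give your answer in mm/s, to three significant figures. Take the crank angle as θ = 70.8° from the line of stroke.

ω = 2π·1948/60 = 204 rad/s
For an in-line slider-crank, x = r cosθ + √(L² − r² sin²θ), so v = −rω sinθ·[1 + r cosθ/√(L² − r² sin²θ)].
With r = 0.0438 m, L = 0.1651 m, θ = 70.8°: √(L² − r² sin²θ) = 0.15983 m.
v = −0.0438·204·0.94438·[1 + 0.0438·0.32887/0.15983] = -9.1984 m/s.
|v| = 9.1984 m/s = 9198.4 mm/s.

9200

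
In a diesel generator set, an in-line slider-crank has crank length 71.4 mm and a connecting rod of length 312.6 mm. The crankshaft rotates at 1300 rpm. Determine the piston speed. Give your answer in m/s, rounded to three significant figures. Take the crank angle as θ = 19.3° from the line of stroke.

3.91

ω = 2π·1300/60 = 136.1 rad/s
For an in-line slider-crank, x = r cosθ + √(L² − r² sin²θ), so v = −rω sinθ·[1 + r cosθ/√(L² − r² sin²θ)].
With r = 0.0714 m, L = 0.3126 m, θ = 19.3°: √(L² − r² sin²θ) = 0.31171 m.
v = −0.0714·136.1·0.33051·[1 + 0.0714·0.94380/0.31171] = -3.9072 m/s.
|v| = 3.9072 m/s.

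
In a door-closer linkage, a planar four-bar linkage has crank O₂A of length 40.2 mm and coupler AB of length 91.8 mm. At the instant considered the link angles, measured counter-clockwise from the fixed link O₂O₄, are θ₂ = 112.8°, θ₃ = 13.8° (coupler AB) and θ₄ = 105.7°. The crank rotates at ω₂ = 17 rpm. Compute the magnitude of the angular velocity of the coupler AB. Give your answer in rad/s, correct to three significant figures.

ω₂ = 1.78 rad/s (from 17 rpm).
Differentiating the loop-closure r₂e^{iθ₂}+r₃e^{iθ₃}=r₁+r₄e^{iθ₄} gives r₂ω₂e^{iθ₂}+r₃ω₃e^{iθ₃}=r₄ω₄e^{iθ₄}.
Eliminating the other unknown: ω₃ = r₂ω₂ sin(θ₄−θ₂) / [r₃ sin(θ₃−θ₄)].
Numerator sine = -0.12360; denominator sine = -0.99945.
Result = 0.0402·1.78·(-0.12360) / (0.0918·(-0.99945)) = +0.09641 rad/s; magnitude 0.09641 rad/s.

0.0964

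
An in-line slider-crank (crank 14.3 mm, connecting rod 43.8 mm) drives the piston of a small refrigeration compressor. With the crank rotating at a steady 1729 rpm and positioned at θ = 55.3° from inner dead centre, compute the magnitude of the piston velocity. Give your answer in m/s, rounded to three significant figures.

2.54

ω = 2π·1729/60 = 181.1 rad/s
For an in-line slider-crank, x = r cosθ + √(L² − r² sin²θ), so v = −rω sinθ·[1 + r cosθ/√(L² − r² sin²θ)].
With r = 0.0143 m, L = 0.0438 m, θ = 55.3°: √(L² − r² sin²θ) = 0.042193 m.
v = −0.0143·181.1·0.82214·[1 + 0.0143·0.56928/0.042193] = -2.5394 m/s.
|v| = 2.5394 m/s.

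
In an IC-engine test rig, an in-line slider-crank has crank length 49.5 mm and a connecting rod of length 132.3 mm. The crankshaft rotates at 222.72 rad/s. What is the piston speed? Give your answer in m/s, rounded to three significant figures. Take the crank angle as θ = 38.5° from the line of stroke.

8.93

ω = 222.7 rad/s
For an in-line slider-crank, x = r cosθ + √(L² − r² sin²θ), so v = −rω sinθ·[1 + r cosθ/√(L² − r² sin²θ)].
With r = 0.0495 m, L = 0.1323 m, θ = 38.5°: √(L² − r² sin²θ) = 0.12866 m.
v = −0.0495·222.7·0.62251·[1 + 0.0495·0.78261/0.12866] = -8.9294 m/s.
|v| = 8.9294 m/s.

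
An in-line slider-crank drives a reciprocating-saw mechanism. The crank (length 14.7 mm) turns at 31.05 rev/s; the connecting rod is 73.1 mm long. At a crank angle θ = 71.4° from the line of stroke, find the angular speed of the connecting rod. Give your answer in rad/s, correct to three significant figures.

ω = 195.1 rad/s (converted from 31.05 rev/s).
The rod makes angle φ with the slider axis where L sinφ = r sinθ; differentiating, L cosφ·φ̇ = r ω cosθ.
L cosφ = √(L² − r² sin²θ) = 0.07176 m.
|ω_rod| = r ω |cosθ| / √(L² − r² sin²θ) = 0.0147·195.1·0.31896/0.07176 = 12.747 rad/s.

12.7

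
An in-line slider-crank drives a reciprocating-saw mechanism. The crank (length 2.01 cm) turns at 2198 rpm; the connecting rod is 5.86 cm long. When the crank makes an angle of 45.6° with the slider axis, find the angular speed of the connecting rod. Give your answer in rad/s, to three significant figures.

57.0

ω = 230.2 rad/s (converted from 2198 rpm).
The rod makes angle φ with the slider axis where L sinφ = r sinθ; differentiating, L cosφ·φ̇ = r ω cosθ.
L cosφ = √(L² − r² sin²θ) = 0.056813 m.
|ω_rod| = r ω |cosθ| / √(L² − r² sin²θ) = 0.0201·230.2·0.69966/0.056813 = 56.976 rad/s.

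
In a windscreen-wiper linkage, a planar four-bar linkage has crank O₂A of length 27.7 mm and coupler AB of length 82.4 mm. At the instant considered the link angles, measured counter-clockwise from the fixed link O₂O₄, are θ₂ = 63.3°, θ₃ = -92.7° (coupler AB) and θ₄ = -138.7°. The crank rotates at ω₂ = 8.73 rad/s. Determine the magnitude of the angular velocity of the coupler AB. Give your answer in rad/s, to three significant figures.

ω₂ = 8.73 rad/s
Differentiating the loop-closure r₂e^{iθ₂}+r₃e^{iθ₃}=r₁+r₄e^{iθ₄} gives r₂ω₂e^{iθ₂}+r₃ω₃e^{iθ₃}=r₄ω₄e^{iθ₄}.
Eliminating the other unknown: ω₃ = r₂ω₂ sin(θ₄−θ₂) / [r₃ sin(θ₃−θ₄)].
Numerator sine = +0.37461; denominator sine = +0.71934.
Result = 0.0277·8.73·(+0.37461) / (0.0824·(+0.71934)) = +1.5283 rad/s; magnitude 1.5283 rad/s.

1.53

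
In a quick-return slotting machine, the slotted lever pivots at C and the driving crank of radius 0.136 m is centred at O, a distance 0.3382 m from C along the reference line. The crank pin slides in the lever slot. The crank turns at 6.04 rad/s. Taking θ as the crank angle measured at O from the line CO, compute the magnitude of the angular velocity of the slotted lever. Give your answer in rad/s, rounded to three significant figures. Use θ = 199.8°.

ω = 6.04 rad/s
Crank pin A relative to C: A = (d + r cosθ, r sinθ); lever angle φ = atan2(r sinθ, d + r cosθ).
Differentiating tanφ: φ̇ = rω(d cosθ + r)/(d² + r² + 2dr cosθ).
d² + r² + 2dr cosθ = |CA|² = 0.0463232 m²;  d cosθ + r = -0.18221 m.
|ω_lever| = |0.136·6.04·-0.18221| / 0.0463232 = 3.231 rad/s.

3.23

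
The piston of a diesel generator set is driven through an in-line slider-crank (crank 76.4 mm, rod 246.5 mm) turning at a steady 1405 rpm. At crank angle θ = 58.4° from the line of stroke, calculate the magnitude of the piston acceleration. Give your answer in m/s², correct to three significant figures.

ω = 2π·1405/60 = 147.1 rad/s
x(θ) = r cosθ + √(L² − r² sin²θ); with ω constant, a = ω²·d²x/dθ².
d²x/dθ² = −r cosθ − r²(cos2θ)/√u − r⁴ sin²2θ/(4u^{3/2}),  u = L² − r² sin²θ = 0.0565279 m².
Substituting r = 0.0764 m, L = 0.2465 m, θ = 58.4°: d²x/dθ² = -0.029468 m.
a = ω²·d²x/dθ² = (147.1)²·(-0.029468) = -637.92 m/s²;  |a| = 637.92 m/s².

638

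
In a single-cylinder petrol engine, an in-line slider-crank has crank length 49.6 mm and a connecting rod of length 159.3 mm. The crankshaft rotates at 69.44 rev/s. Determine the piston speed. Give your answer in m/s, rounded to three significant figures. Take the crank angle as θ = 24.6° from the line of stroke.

11.6

ω = 2π·69.4 = 436.3 rad/s
For an in-line slider-crank, x = r cosθ + √(L² − r² sin²θ), so v = −rω sinθ·[1 + r cosθ/√(L² − r² sin²θ)].
With r = 0.0496 m, L = 0.1593 m, θ = 24.6°: √(L² − r² sin²θ) = 0.15796 m.
v = −0.0496·436.3·0.41628·[1 + 0.0496·0.90924/0.15796] = -11.581 m/s.
|v| = 11.581 m/s.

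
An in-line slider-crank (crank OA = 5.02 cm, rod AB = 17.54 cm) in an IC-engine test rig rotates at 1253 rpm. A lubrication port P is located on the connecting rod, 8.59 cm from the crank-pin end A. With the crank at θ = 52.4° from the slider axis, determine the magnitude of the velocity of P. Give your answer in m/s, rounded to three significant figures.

ω = 131.2 rad/s.  Crank-pin speed |V_A| = rω = 6.5869 m/s, perpendicular to OA.
Rod angle: sinφ = −(r/L) sinθ ⇒ φ = -13.106°; ω_rod = −rω cosθ/√(L²−r²sin²θ) = -23.526 rad/s.
V_P = V_A + ω_rod × AP, with AP = 0.0859 m along the rod.
Components: V_Px = −rω sinθ − a·ω_rod·sinφ = -5.677 m/s;  V_Py = rω cosθ + a·ω_rod·cosφ = +2.0507 m/s.
|V_P| = √(V_Px² + V_Py²) = 6.0361 m/s.

6.04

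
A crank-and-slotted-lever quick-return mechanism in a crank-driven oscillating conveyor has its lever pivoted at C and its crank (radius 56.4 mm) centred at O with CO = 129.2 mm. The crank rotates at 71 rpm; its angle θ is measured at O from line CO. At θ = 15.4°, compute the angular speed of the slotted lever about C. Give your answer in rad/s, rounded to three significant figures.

2.24

ω = 7.435 rad/s (from 71 rpm).
Crank pin A relative to C: A = (d + r cosθ, r sinθ); lever angle φ = atan2(r sinθ, d + r cosθ).
Differentiating tanφ: φ̇ = rω(d cosθ + r)/(d² + r² + 2dr cosθ).
d² + r² + 2dr cosθ = |CA|² = 0.0339241 m²;  d cosθ + r = +0.18096 m.
|ω_lever| = |0.0564·7.435·+0.18096| / 0.0339241 = 2.2369 rad/s.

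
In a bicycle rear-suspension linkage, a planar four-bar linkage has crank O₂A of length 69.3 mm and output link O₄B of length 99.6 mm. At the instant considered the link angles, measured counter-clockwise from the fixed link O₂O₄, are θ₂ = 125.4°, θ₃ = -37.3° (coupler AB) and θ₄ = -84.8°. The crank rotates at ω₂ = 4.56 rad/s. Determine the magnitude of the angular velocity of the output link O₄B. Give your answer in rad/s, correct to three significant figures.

ω₂ = 4.56 rad/s
Differentiating the loop-closure r₂e^{iθ₂}+r₃e^{iθ₃}=r₁+r₄e^{iθ₄} gives r₂ω₂e^{iθ₂}+r₃ω₃e^{iθ₃}=r₄ω₄e^{iθ₄}.
Eliminating the other unknown: ω₄ = r₂ω₂ sin(θ₂−θ₃) / [r₄ sin(θ₄−θ₃)].
Numerator sine = +0.29737; denominator sine = -0.73728.
Result = 0.0693·4.56·(+0.29737) / (0.0996·(-0.73728)) = -1.2797 rad/s; magnitude 1.2797 rad/s.

1.28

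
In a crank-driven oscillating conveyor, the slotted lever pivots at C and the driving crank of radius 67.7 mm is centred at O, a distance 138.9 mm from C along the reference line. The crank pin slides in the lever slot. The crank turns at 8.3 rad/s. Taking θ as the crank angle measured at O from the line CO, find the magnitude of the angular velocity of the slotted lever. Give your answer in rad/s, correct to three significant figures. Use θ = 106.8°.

0.840

ω = 8.3 rad/s
Crank pin A relative to C: A = (d + r cosθ, r sinθ); lever angle φ = atan2(r sinθ, d + r cosθ).
Differentiating tanφ: φ̇ = rω(d cosθ + r)/(d² + r² + 2dr cosθ).
d² + r² + 2dr cosθ = |CA|² = 0.0184407 m²;  d cosθ + r = +0.027553 m.
|ω_lever| = |0.0677·8.3·+0.027553| / 0.0184407 = 0.83959 rad/s.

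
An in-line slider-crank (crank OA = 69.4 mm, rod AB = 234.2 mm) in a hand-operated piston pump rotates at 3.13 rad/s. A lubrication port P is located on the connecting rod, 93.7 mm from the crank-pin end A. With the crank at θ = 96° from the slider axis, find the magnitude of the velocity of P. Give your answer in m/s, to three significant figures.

0.214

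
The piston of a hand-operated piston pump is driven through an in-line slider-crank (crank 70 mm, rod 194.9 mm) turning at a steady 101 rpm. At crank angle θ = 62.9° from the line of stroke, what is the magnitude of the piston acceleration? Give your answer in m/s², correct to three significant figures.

1.90

ω = 2π·101/60 = 10.58 rad/s
x(θ) = r cosθ + √(L² − r² sin²θ); with ω constant, a = ω²·d²x/dθ².
d²x/dθ² = −r cosθ − r²(cos2θ)/√u − r⁴ sin²2θ/(4u^{3/2}),  u = L² − r² sin²θ = 0.0341029 m².
Substituting r = 0.07 m, L = 0.1949 m, θ = 62.9°: d²x/dθ² = -0.016994 m.
a = ω²·d²x/dθ² = (10.58)²·(-0.016994) = -1.9011 m/s²;  |a| = 1.9011 m/s².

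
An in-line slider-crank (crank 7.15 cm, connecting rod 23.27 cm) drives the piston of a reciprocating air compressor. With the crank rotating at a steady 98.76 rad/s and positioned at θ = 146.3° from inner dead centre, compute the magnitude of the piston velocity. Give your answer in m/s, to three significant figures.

ω = 98.76 rad/s
For an in-line slider-crank, x = r cosθ + √(L² − r² sin²θ), so v = −rω sinθ·[1 + r cosθ/√(L² − r² sin²θ)].
With r = 0.0715 m, L = 0.2327 m, θ = 146.3°: √(L² − r² sin²θ) = 0.22929 m.
v = −0.0715·98.76·0.55484·[1 + 0.0715·-0.83195/0.22929] = -2.9015 m/s.
|v| = 2.9015 m/s.

2.90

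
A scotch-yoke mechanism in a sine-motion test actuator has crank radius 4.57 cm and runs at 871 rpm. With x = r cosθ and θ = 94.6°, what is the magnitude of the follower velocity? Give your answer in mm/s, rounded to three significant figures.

ω = 91.21 rad/s (from 871 rpm).
x = r cosθ ⇒ ẋ = −rω sinθ.
|v| = rω|sinθ| = 0.0457·91.21·|sin 94.6°| = 4.1549 m/s = 4154.9 mm/s.

4150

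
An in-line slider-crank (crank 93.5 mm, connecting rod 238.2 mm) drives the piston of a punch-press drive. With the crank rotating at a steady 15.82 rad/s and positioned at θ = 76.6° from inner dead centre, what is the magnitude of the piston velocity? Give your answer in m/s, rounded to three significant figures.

1.58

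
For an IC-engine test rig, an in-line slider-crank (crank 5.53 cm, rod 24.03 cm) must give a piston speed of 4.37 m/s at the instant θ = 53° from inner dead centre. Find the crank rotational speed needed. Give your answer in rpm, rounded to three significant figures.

828

For an in-line slider-crank, |v_piston| = rω|sinθ|·[1 + r cosθ/√(L² − r² sin²θ)].
With r = 0.0553 m, L = 0.2403 m, θ = 53°: the bracketed kinematic factor |dx/dθ| = 0.050387 m.
ω = v/|dx/dθ| = 4.37/0.050387 = 86.729 rad/s.
N = 60ω/(2π) = 828.2 rpm.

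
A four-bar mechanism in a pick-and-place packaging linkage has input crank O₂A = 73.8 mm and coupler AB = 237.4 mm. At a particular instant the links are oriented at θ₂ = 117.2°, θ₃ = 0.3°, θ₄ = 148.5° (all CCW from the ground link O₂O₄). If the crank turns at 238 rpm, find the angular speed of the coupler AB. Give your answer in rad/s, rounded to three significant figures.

ω₂ = 24.92 rad/s (from 238 rpm).
Differentiating the loop-closure r₂e^{iθ₂}+r₃e^{iθ₃}=r₁+r₄e^{iθ₄} gives r₂ω₂e^{iθ₂}+r₃ω₃e^{iθ₃}=r₄ω₄e^{iθ₄}.
Eliminating the other unknown: ω₃ = r₂ω₂ sin(θ₄−θ₂) / [r₃ sin(θ₃−θ₄)].
Numerator sine = +0.51952; denominator sine = -0.52696.
Result = 0.0738·24.92·(+0.51952) / (0.2374·(-0.52696)) = -7.6385 rad/s; magnitude 7.6385 rad/s.

7.64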